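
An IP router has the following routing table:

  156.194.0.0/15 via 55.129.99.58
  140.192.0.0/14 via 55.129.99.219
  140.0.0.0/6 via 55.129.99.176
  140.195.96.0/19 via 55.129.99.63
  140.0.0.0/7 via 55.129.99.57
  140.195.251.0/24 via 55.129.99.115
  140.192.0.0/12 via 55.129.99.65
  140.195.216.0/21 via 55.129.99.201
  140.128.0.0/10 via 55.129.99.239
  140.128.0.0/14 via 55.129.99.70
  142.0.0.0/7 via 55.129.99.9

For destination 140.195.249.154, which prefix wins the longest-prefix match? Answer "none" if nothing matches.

Entries matching 140.195.249.154:
  140.0.0.0/6 (140.0.0.0 - 143.255.255.255)
  140.0.0.0/7 (140.0.0.0 - 141.255.255.255)
  140.192.0.0/12 (140.192.0.0 - 140.207.255.255)
  140.192.0.0/14 (140.192.0.0 - 140.195.255.255)
Most specific is 140.192.0.0/14.

140.192.0.0/14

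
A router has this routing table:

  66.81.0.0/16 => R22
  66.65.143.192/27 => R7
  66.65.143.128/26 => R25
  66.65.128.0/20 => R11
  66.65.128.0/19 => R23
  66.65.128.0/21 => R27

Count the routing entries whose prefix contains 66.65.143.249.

Prefixes containing 66.65.143.249:
  66.65.128.0/19 (66.65.128.0 - 66.65.159.255)
  66.65.128.0/20 (66.65.128.0 - 66.65.143.255)
Total matching entries: 2.

2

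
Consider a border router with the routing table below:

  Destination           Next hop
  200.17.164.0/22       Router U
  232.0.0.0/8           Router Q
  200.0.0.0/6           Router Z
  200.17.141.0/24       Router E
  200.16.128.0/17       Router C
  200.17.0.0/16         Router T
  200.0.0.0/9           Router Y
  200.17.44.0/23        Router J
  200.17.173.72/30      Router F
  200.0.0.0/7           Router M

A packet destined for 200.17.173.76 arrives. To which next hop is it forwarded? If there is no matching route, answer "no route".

Router T

Routes whose prefix contains 200.17.173.76:
  200.0.0.0/6 (200.0.0.0 - 203.255.255.255) -> Router Z
  200.0.0.0/7 (200.0.0.0 - 201.255.255.255) -> Router M
  200.0.0.0/9 (200.0.0.0 - 200.127.255.255) -> Router Y
  200.17.0.0/16 (200.17.0.0 - 200.17.255.255) -> Router T
More-specific entries that do NOT match:
  200.17.173.72/30 (200.17.173.72 - 200.17.173.75) does not contain 200.17.173.76
  200.17.141.0/24 (200.17.141.0 - 200.17.141.255) does not contain 200.17.173.76
  200.17.44.0/23 (200.17.44.0 - 200.17.45.255) does not contain 200.17.173.76
  200.17.164.0/22 (200.17.164.0 - 200.17.167.255) does not contain 200.17.173.76
  200.16.128.0/17 (200.16.128.0 - 200.16.255.255) does not contain 200.17.173.76
Longest matching prefix is /16 -> next hop Router T.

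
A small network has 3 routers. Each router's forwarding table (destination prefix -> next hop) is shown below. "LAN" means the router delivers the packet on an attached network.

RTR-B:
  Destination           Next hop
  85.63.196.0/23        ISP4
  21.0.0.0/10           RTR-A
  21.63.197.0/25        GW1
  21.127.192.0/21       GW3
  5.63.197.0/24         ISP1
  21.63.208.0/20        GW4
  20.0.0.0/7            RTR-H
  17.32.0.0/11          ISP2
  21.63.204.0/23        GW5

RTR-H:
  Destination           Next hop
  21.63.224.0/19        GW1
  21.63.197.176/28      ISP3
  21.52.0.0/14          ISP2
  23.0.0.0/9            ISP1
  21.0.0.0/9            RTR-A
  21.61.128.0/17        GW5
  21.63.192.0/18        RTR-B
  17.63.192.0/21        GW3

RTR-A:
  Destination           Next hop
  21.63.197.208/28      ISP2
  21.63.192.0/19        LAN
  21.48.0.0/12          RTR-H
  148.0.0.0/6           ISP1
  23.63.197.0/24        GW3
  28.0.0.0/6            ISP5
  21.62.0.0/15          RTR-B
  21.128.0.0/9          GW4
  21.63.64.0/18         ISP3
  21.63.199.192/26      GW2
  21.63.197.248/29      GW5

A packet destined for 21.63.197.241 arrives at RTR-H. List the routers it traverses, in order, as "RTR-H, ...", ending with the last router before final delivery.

At RTR-H: longest match for 21.63.197.241 is 21.63.192.0/18 -> RTR-B
At RTR-B: longest match for 21.63.197.241 is 21.0.0.0/10 -> RTR-A
At RTR-A: longest match for 21.63.197.241 is 21.63.192.0/19 -> LAN

RTR-H, RTR-B, RTR-A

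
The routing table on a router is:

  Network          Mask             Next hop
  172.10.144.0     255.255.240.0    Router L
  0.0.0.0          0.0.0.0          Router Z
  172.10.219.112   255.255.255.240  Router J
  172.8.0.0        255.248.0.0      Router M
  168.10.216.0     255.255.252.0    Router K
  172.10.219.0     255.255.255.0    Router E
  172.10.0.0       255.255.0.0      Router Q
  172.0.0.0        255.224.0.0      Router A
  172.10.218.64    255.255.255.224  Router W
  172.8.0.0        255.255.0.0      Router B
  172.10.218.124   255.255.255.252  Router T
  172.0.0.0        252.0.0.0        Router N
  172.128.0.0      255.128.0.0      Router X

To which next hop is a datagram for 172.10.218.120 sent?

Router Q

Routes whose prefix contains 172.10.218.120:
  0.0.0.0/0 (default, matches everything) -> Router Z
  172.0.0.0/6 (172.0.0.0 - 175.255.255.255) -> Router N
  172.0.0.0/11 (172.0.0.0 - 172.31.255.255) -> Router A
  172.8.0.0/13 (172.8.0.0 - 172.15.255.255) -> Router M
  172.10.0.0/16 (172.10.0.0 - 172.10.255.255) -> Router Q
More-specific entries that do NOT match:
  172.10.218.124/30 (172.10.218.124 - 172.10.218.127) does not contain 172.10.218.120
  172.10.219.112/28 (172.10.219.112 - 172.10.219.127) does not contain 172.10.218.120
  172.10.218.64/27 (172.10.218.64 - 172.10.218.95) does not contain 172.10.218.120
  172.10.219.0/24 (172.10.219.0 - 172.10.219.255) does not contain 172.10.218.120
  168.10.216.0/22 (168.10.216.0 - 168.10.219.255) does not contain 172.10.218.120
  172.10.144.0/20 (172.10.144.0 - 172.10.159.255) does not contain 172.10.218.120
Longest matching prefix is /16 -> next hop Router Q.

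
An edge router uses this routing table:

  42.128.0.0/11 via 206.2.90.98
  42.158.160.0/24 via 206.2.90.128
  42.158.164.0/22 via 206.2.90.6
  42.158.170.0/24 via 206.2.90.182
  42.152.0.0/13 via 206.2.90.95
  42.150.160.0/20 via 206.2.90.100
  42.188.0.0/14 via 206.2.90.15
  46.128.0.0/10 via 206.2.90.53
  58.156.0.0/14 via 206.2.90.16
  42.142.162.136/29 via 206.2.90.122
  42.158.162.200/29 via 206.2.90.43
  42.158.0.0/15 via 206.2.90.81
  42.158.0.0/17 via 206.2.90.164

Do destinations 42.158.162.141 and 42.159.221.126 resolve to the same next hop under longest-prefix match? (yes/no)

42.158.162.141: longest match 42.158.0.0/15 -> 206.2.90.81
42.159.221.126: longest match 42.158.0.0/15 -> 206.2.90.81

yes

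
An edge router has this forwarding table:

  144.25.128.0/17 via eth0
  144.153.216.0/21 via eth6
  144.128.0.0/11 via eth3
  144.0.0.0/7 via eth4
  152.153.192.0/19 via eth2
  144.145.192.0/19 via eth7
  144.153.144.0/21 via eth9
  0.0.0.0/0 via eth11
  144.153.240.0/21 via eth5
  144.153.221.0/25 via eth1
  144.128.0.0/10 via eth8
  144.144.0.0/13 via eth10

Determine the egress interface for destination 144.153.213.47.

Routes whose prefix contains 144.153.213.47:
  0.0.0.0/0 (default, matches everything) -> eth11
  144.0.0.0/7 (144.0.0.0 - 145.255.255.255) -> eth4
  144.128.0.0/10 (144.128.0.0 - 144.191.255.255) -> eth8
  144.128.0.0/11 (144.128.0.0 - 144.159.255.255) -> eth3
More-specific entries that do NOT match:
  144.153.221.0/25 (144.153.221.0 - 144.153.221.127) does not contain 144.153.213.47
  144.153.216.0/21 (144.153.216.0 - 144.153.223.255) does not contain 144.153.213.47
  144.153.144.0/21 (144.153.144.0 - 144.153.151.255) does not contain 144.153.213.47
  144.153.240.0/21 (144.153.240.0 - 144.153.247.255) does not contain 144.153.213.47
  152.153.192.0/19 (152.153.192.0 - 152.153.223.255) does not contain 144.153.213.47
  144.145.192.0/19 (144.145.192.0 - 144.145.223.255) does not contain 144.153.213.47
  144.25.128.0/17 (144.25.128.0 - 144.25.255.255) does not contain 144.153.213.47
  144.144.0.0/13 (144.144.0.0 - 144.151.255.255) does not contain 144.153.213.47
Longest matching prefix is /11 -> interface eth3.

eth3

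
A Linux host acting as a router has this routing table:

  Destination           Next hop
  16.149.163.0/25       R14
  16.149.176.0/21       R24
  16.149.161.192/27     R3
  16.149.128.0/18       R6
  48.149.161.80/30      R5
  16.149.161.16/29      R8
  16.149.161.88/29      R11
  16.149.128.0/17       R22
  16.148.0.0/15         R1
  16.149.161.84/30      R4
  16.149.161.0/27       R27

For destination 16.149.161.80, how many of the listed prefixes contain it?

Prefixes containing 16.149.161.80:
  16.148.0.0/15 (16.148.0.0 - 16.149.255.255)
  16.149.128.0/17 (16.149.128.0 - 16.149.255.255)
  16.149.128.0/18 (16.149.128.0 - 16.149.191.255)
Total matching entries: 3.

3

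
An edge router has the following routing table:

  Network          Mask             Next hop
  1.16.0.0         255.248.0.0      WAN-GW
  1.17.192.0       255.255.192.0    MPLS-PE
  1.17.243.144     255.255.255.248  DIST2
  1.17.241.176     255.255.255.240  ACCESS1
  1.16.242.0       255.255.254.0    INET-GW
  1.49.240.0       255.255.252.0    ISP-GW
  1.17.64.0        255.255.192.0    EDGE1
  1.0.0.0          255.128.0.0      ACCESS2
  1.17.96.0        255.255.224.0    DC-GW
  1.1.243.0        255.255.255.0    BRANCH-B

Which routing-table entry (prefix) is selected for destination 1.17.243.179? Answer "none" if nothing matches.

Entries matching 1.17.243.179:
  1.0.0.0/9 (1.0.0.0 - 1.127.255.255)
  1.16.0.0/13 (1.16.0.0 - 1.23.255.255)
  1.17.192.0/18 (1.17.192.0 - 1.17.255.255)
Most specific is 1.17.192.0/18.

1.17.192.0/18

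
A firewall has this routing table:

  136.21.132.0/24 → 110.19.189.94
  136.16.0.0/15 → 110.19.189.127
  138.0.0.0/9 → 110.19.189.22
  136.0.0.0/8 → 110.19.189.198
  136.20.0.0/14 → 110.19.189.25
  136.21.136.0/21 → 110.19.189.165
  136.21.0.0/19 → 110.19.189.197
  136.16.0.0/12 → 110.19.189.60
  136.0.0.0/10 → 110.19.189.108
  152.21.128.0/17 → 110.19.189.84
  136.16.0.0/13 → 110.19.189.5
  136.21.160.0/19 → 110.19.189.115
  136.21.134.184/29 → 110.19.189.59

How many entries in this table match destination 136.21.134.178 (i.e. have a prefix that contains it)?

5

Prefixes containing 136.21.134.178:
  136.0.0.0/8 (136.0.0.0 - 136.255.255.255)
  136.0.0.0/10 (136.0.0.0 - 136.63.255.255)
  136.16.0.0/12 (136.16.0.0 - 136.31.255.255)
  136.16.0.0/13 (136.16.0.0 - 136.23.255.255)
  136.20.0.0/14 (136.20.0.0 - 136.23.255.255)
Total matching entries: 5.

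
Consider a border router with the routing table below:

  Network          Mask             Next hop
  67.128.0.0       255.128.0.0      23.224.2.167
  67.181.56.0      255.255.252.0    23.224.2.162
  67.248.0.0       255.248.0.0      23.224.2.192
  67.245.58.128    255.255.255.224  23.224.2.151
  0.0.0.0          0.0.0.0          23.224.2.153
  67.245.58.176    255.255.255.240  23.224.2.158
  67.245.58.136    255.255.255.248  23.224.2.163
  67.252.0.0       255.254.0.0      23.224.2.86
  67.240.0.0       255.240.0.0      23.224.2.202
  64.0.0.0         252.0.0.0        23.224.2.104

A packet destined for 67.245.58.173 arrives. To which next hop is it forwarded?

Routes whose prefix contains 67.245.58.173:
  0.0.0.0/0 (default, matches everything) -> 23.224.2.153
  64.0.0.0/6 (64.0.0.0 - 67.255.255.255) -> 23.224.2.104
  67.128.0.0/9 (67.128.0.0 - 67.255.255.255) -> 23.224.2.167
  67.240.0.0/12 (67.240.0.0 - 67.255.255.255) -> 23.224.2.202
More-specific entries that do NOT match:
  67.245.58.136/29 (67.245.58.136 - 67.245.58.143) does not contain 67.245.58.173
  67.245.58.176/28 (67.245.58.176 - 67.245.58.191) does not contain 67.245.58.173
  67.245.58.128/27 (67.245.58.128 - 67.245.58.159) does not contain 67.245.58.173
  67.181.56.0/22 (67.181.56.0 - 67.181.59.255) does not contain 67.245.58.173
  67.252.0.0/15 (67.252.0.0 - 67.253.255.255) does not contain 67.245.58.173
  67.248.0.0/13 (67.248.0.0 - 67.255.255.255) does not contain 67.245.58.173
Longest matching prefix is /12 -> next hop 23.224.2.202.

23.224.2.202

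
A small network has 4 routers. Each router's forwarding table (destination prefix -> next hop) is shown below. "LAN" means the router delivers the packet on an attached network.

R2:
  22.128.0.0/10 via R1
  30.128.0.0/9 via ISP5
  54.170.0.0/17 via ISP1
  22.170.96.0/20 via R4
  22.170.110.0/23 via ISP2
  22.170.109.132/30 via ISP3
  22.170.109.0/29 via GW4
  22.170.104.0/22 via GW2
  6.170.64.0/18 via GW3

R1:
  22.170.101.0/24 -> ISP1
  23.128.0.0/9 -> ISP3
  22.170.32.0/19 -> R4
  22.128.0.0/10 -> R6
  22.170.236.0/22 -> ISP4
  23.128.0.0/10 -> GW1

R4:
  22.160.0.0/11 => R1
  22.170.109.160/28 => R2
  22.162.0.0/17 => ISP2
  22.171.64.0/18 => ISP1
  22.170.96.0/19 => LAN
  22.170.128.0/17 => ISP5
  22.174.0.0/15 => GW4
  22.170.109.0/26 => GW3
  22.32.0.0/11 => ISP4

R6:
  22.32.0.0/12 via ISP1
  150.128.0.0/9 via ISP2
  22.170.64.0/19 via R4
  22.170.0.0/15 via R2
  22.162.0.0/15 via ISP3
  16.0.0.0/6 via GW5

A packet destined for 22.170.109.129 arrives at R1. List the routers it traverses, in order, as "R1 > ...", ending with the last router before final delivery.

At R1: longest match for 22.170.109.129 is 22.128.0.0/10 -> R6
At R6: longest match for 22.170.109.129 is 22.170.0.0/15 -> R2
At R2: longest match for 22.170.109.129 is 22.170.96.0/20 -> R4
At R4: longest match for 22.170.109.129 is 22.170.96.0/19 -> LAN

R1 > R6 > R2 > R4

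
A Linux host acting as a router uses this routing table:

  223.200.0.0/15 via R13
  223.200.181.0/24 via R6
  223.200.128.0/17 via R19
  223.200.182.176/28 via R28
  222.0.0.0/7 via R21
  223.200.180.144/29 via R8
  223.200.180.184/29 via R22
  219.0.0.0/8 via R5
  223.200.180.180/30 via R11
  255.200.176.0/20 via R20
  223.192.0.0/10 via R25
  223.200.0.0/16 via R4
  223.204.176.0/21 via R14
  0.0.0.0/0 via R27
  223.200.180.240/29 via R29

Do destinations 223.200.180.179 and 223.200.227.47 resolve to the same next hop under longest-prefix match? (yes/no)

yes

223.200.180.179: longest match 223.200.128.0/17 -> R19
223.200.227.47: longest match 223.200.128.0/17 -> R19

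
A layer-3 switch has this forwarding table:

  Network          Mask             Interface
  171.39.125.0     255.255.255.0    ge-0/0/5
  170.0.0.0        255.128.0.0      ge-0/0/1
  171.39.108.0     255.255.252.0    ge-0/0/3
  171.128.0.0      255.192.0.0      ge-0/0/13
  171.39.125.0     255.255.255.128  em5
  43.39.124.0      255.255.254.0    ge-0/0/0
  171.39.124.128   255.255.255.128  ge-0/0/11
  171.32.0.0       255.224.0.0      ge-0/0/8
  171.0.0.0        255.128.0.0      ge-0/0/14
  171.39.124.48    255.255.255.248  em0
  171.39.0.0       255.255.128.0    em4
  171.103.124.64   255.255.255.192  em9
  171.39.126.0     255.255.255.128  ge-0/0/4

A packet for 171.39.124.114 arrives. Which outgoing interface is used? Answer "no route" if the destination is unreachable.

Routes whose prefix contains 171.39.124.114:
  171.0.0.0/9 (171.0.0.0 - 171.127.255.255) -> ge-0/0/14
  171.32.0.0/11 (171.32.0.0 - 171.63.255.255) -> ge-0/0/8
  171.39.0.0/17 (171.39.0.0 - 171.39.127.255) -> em4
More-specific entries that do NOT match:
  171.39.124.48/29 (171.39.124.48 - 171.39.124.55) does not contain 171.39.124.114
  171.103.124.64/26 (171.103.124.64 - 171.103.124.127) does not contain 171.39.124.114
  171.39.125.0/25 (171.39.125.0 - 171.39.125.127) does not contain 171.39.124.114
  171.39.124.128/25 (171.39.124.128 - 171.39.124.255) does not contain 171.39.124.114
  171.39.126.0/25 (171.39.126.0 - 171.39.126.127) does not contain 171.39.124.114
  171.39.125.0/24 (171.39.125.0 - 171.39.125.255) does not contain 171.39.124.114
  43.39.124.0/23 (43.39.124.0 - 43.39.125.255) does not contain 171.39.124.114
  171.39.108.0/22 (171.39.108.0 - 171.39.111.255) does not contain 171.39.124.114
Longest matching prefix is /17 -> interface em4.

em4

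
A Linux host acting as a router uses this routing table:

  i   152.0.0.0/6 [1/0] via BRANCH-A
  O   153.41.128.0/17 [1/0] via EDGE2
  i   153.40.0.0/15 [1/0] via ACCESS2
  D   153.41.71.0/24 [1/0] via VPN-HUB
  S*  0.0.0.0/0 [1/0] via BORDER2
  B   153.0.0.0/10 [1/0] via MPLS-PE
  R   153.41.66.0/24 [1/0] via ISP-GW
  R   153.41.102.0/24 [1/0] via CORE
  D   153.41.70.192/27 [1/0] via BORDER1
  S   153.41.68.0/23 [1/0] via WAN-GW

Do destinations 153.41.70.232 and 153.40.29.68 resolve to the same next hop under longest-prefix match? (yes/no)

153.41.70.232: longest match 153.40.0.0/15 -> ACCESS2
153.40.29.68: longest match 153.40.0.0/15 -> ACCESS2

yes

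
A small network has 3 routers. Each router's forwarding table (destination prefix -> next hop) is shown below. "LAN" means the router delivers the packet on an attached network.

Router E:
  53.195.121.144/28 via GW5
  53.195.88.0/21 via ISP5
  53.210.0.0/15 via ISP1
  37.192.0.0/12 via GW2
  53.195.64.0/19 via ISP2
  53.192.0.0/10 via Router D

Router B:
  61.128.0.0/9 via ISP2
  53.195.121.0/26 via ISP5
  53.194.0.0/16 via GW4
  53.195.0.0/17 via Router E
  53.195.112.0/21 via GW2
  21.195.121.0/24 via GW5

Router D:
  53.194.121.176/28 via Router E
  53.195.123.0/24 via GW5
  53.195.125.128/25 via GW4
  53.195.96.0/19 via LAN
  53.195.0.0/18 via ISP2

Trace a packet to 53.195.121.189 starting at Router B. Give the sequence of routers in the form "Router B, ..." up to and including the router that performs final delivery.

Router B, Router E, Router D

At Router B: longest match for 53.195.121.189 is 53.195.0.0/17 -> Router E
At Router E: longest match for 53.195.121.189 is 53.192.0.0/10 -> Router D
At Router D: longest match for 53.195.121.189 is 53.195.96.0/19 -> LAN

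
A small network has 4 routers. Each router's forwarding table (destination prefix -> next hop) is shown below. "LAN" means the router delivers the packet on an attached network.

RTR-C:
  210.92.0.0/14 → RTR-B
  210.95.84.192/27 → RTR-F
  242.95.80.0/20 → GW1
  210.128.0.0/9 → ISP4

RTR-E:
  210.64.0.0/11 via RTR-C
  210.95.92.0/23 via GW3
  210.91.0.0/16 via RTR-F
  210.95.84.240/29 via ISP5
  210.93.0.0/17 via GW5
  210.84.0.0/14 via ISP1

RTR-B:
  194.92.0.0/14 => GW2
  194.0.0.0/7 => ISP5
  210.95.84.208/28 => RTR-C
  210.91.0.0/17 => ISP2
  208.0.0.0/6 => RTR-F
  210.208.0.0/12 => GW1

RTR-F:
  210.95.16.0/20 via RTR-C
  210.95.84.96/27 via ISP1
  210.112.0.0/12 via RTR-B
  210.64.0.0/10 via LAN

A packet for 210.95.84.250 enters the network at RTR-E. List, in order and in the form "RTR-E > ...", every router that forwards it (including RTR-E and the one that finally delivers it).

RTR-E > RTR-C > RTR-B > RTR-F

At RTR-E: longest match for 210.95.84.250 is 210.64.0.0/11 -> RTR-C
At RTR-C: longest match for 210.95.84.250 is 210.92.0.0/14 -> RTR-B
At RTR-B: longest match for 210.95.84.250 is 208.0.0.0/6 -> RTR-F
At RTR-F: longest match for 210.95.84.250 is 210.64.0.0/10 -> LAN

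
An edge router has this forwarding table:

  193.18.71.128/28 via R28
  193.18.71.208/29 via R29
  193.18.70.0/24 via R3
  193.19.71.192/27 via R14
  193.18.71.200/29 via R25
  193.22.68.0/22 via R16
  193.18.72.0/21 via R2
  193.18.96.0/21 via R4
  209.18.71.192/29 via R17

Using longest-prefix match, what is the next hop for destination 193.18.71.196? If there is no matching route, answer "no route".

No entry's prefix contains 193.18.71.196; there is no default route.

no route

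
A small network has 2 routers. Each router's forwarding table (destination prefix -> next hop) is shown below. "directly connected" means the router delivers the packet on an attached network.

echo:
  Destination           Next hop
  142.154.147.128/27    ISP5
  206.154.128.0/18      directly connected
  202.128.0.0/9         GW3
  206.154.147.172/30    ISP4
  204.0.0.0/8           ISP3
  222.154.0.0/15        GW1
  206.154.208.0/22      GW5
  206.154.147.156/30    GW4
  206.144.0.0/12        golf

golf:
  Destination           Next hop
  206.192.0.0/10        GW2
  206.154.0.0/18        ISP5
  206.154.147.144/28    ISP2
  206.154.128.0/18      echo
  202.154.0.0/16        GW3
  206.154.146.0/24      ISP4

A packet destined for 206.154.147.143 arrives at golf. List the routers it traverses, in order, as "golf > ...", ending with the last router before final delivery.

At golf: longest match for 206.154.147.143 is 206.154.128.0/18 -> echo
At echo: longest match for 206.154.147.143 is 206.154.128.0/18 -> directly connected

golf > echo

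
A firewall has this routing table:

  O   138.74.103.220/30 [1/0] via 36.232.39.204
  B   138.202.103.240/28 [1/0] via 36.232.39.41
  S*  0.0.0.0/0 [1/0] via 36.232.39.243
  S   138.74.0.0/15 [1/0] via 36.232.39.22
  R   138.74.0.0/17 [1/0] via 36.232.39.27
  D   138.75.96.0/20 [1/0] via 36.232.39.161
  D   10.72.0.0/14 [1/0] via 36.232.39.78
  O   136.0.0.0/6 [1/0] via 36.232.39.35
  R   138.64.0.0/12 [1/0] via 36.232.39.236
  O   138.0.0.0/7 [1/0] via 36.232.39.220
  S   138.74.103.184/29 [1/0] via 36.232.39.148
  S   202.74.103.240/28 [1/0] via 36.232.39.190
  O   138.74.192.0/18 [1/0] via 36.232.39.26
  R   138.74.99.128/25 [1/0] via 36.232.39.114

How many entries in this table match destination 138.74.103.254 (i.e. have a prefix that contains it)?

Prefixes containing 138.74.103.254:
  0.0.0.0/0 (default, matches everything)
  136.0.0.0/6 (136.0.0.0 - 139.255.255.255)
  138.0.0.0/7 (138.0.0.0 - 139.255.255.255)
  138.64.0.0/12 (138.64.0.0 - 138.79.255.255)
  138.74.0.0/15 (138.74.0.0 - 138.75.255.255)
  138.74.0.0/17 (138.74.0.0 - 138.74.127.255)
Total matching entries: 6.

6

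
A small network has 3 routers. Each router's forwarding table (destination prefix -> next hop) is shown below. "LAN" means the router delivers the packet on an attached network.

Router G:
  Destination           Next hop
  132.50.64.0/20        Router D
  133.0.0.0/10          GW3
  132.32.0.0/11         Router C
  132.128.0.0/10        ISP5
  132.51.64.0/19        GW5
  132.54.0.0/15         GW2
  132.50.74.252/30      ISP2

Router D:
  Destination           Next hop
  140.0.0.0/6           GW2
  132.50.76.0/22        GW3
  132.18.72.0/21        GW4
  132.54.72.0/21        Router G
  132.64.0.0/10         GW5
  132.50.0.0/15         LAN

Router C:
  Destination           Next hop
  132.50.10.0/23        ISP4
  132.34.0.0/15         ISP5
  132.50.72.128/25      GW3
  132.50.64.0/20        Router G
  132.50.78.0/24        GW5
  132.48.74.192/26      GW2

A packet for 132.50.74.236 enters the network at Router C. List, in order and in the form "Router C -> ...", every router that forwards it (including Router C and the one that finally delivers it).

At Router C: longest match for 132.50.74.236 is 132.50.64.0/20 -> Router G
At Router G: longest match for 132.50.74.236 is 132.50.64.0/20 -> Router D
At Router D: longest match for 132.50.74.236 is 132.50.0.0/15 -> LAN

Router C -> Router G -> Router D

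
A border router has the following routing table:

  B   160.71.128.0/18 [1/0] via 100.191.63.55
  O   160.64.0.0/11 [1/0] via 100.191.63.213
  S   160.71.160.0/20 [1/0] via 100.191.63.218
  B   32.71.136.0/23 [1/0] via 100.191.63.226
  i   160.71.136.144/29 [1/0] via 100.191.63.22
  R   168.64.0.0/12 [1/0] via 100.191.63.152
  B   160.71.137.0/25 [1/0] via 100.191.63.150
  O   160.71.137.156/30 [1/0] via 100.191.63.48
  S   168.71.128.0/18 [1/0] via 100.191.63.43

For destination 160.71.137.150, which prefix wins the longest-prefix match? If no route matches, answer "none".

160.71.128.0/18

Entries matching 160.71.137.150:
  160.64.0.0/11 (160.64.0.0 - 160.95.255.255)
  160.71.128.0/18 (160.71.128.0 - 160.71.191.255)
Most specific is 160.71.128.0/18.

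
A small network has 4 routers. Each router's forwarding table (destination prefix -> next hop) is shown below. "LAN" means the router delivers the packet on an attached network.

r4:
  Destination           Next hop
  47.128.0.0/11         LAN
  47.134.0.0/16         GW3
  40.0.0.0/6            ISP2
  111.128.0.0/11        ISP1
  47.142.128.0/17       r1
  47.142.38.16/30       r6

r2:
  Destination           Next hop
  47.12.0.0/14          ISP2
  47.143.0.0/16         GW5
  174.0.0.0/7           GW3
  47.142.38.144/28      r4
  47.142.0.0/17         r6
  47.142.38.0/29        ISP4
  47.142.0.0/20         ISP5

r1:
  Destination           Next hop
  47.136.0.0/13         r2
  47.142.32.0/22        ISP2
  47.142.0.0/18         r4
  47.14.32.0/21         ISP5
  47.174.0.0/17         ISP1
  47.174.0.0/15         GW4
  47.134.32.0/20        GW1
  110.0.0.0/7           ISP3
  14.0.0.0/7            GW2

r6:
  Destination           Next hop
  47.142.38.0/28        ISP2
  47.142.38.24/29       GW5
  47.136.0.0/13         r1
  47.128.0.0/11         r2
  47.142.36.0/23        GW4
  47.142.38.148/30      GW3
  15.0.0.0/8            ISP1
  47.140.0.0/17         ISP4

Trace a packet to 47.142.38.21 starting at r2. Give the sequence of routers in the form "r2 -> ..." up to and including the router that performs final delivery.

r2 -> r6 -> r1 -> r4

At r2: longest match for 47.142.38.21 is 47.142.0.0/17 -> r6
At r6: longest match for 47.142.38.21 is 47.136.0.0/13 -> r1
At r1: longest match for 47.142.38.21 is 47.142.0.0/18 -> r4
At r4: longest match for 47.142.38.21 is 47.128.0.0/11 -> LAN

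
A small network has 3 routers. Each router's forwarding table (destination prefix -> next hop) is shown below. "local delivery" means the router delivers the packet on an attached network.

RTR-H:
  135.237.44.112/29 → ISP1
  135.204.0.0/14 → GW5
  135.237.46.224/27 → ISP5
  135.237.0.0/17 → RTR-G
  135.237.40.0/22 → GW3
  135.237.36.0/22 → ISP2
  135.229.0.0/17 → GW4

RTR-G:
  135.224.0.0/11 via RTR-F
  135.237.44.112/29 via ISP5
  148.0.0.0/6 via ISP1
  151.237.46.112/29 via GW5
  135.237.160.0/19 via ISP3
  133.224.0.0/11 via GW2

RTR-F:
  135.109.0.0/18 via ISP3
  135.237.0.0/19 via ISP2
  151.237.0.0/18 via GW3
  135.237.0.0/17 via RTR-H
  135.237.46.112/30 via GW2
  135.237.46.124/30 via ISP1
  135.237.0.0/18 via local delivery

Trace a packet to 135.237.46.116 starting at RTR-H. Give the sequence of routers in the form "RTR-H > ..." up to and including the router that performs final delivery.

RTR-H > RTR-G > RTR-F

At RTR-H: longest match for 135.237.46.116 is 135.237.0.0/17 -> RTR-G
At RTR-G: longest match for 135.237.46.116 is 135.224.0.0/11 -> RTR-F
At RTR-F: longest match for 135.237.46.116 is 135.237.0.0/18 -> local delivery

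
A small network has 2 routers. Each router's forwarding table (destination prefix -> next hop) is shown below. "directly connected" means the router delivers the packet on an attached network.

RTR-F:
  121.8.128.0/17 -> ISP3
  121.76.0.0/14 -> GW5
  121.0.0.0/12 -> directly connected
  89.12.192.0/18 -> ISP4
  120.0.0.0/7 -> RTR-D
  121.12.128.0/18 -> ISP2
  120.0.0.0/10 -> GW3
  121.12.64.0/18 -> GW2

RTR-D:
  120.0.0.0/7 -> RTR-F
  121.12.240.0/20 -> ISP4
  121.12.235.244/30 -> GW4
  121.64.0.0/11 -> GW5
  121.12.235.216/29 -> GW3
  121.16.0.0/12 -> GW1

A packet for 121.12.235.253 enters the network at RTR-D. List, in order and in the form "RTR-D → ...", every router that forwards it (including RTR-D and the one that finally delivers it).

RTR-D → RTR-F

At RTR-D: longest match for 121.12.235.253 is 120.0.0.0/7 -> RTR-F
At RTR-F: longest match for 121.12.235.253 is 121.0.0.0/12 -> directly connected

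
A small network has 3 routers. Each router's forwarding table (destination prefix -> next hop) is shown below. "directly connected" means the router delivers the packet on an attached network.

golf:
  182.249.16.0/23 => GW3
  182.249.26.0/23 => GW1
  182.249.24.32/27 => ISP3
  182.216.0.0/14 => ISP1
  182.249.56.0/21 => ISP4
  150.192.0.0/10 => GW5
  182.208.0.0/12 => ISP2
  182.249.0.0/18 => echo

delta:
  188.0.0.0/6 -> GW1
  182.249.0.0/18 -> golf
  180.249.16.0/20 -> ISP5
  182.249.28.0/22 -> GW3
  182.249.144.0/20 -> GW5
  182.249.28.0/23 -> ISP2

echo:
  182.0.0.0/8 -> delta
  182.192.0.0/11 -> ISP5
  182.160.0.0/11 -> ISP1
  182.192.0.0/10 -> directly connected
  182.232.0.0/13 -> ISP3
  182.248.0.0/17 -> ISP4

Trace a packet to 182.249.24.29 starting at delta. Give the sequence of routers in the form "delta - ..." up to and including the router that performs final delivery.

delta - golf - echo

At delta: longest match for 182.249.24.29 is 182.249.0.0/18 -> golf
At golf: longest match for 182.249.24.29 is 182.249.0.0/18 -> echo
At echo: longest match for 182.249.24.29 is 182.192.0.0/10 -> directly connected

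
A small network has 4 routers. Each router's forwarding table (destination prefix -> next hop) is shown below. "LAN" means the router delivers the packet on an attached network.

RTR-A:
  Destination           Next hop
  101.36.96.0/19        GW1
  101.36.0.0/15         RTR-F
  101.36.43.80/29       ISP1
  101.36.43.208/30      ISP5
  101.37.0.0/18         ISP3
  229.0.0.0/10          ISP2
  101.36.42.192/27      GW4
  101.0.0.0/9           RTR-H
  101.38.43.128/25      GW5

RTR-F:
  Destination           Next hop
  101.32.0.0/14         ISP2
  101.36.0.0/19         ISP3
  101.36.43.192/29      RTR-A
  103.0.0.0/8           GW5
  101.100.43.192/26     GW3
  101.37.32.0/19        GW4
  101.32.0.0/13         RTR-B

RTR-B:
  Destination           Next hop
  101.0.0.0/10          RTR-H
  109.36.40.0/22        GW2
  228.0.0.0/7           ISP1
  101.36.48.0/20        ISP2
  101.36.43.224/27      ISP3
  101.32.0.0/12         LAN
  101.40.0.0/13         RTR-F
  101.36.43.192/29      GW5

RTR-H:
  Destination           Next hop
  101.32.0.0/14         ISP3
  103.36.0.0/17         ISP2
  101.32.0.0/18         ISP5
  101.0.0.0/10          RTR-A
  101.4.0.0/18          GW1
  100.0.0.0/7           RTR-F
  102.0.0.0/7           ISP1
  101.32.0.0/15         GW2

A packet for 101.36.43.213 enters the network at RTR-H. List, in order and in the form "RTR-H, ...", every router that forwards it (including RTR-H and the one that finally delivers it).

RTR-H, RTR-A, RTR-F, RTR-B

At RTR-H: longest match for 101.36.43.213 is 101.0.0.0/10 -> RTR-A
At RTR-A: longest match for 101.36.43.213 is 101.36.0.0/15 -> RTR-F
At RTR-F: longest match for 101.36.43.213 is 101.32.0.0/13 -> RTR-B
At RTR-B: longest match for 101.36.43.213 is 101.32.0.0/12 -> LAN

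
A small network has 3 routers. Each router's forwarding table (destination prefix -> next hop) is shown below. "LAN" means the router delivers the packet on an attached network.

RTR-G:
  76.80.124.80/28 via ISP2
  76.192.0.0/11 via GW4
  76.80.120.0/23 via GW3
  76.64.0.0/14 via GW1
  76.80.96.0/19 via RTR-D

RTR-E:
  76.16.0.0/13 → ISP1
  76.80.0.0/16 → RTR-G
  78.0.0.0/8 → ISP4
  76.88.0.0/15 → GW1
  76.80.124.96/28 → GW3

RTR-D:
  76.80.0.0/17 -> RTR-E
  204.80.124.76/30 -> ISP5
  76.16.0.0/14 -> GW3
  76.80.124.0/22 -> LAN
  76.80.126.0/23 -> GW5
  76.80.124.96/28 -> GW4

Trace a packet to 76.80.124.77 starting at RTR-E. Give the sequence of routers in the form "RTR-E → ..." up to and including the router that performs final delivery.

At RTR-E: longest match for 76.80.124.77 is 76.80.0.0/16 -> RTR-G
At RTR-G: longest match for 76.80.124.77 is 76.80.96.0/19 -> RTR-D
At RTR-D: longest match for 76.80.124.77 is 76.80.124.0/22 -> LAN

RTR-E → RTR-G → RTR-D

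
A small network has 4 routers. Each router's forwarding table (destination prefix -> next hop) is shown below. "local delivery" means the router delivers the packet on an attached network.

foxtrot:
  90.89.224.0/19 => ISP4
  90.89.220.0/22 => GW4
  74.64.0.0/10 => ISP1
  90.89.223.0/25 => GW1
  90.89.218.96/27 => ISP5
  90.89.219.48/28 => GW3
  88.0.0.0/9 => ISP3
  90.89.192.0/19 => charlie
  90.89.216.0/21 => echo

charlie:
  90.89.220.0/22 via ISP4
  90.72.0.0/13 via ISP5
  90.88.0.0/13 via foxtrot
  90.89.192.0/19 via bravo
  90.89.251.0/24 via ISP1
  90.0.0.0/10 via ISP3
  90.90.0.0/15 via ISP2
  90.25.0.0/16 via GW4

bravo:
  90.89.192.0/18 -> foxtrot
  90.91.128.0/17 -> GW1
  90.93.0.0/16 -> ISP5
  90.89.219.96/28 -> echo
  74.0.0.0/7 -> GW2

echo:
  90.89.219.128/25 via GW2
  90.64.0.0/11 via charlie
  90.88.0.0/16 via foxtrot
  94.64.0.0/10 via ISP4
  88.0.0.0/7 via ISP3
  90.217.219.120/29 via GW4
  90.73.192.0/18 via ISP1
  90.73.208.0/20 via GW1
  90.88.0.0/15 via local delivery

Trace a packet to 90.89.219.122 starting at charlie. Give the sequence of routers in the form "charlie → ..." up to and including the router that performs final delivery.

At charlie: longest match for 90.89.219.122 is 90.89.192.0/19 -> bravo
At bravo: longest match for 90.89.219.122 is 90.89.192.0/18 -> foxtrot
At foxtrot: longest match for 90.89.219.122 is 90.89.216.0/21 -> echo
At echo: longest match for 90.89.219.122 is 90.88.0.0/15 -> local delivery

charlie → bravo → foxtrot → echo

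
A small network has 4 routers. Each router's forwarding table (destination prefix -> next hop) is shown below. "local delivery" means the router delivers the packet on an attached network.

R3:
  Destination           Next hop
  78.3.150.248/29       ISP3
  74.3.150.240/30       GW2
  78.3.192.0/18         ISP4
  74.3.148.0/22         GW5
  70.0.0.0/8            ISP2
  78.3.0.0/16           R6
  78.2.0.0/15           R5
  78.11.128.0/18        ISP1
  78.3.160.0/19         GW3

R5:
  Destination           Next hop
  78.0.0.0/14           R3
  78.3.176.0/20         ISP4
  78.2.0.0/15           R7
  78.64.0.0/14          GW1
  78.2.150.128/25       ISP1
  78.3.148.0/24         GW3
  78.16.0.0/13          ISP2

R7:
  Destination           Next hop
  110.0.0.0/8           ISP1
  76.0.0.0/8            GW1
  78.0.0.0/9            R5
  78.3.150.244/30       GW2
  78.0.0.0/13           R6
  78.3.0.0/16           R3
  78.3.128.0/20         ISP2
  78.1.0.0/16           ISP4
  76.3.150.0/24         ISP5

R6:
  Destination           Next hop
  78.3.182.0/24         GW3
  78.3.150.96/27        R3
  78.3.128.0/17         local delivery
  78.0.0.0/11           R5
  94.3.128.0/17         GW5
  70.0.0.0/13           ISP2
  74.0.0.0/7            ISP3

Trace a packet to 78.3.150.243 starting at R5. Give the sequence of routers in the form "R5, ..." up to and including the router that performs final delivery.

R5, R7, R3, R6

At R5: longest match for 78.3.150.243 is 78.2.0.0/15 -> R7
At R7: longest match for 78.3.150.243 is 78.3.0.0/16 -> R3
At R3: longest match for 78.3.150.243 is 78.3.0.0/16 -> R6
At R6: longest match for 78.3.150.243 is 78.3.128.0/17 -> local delivery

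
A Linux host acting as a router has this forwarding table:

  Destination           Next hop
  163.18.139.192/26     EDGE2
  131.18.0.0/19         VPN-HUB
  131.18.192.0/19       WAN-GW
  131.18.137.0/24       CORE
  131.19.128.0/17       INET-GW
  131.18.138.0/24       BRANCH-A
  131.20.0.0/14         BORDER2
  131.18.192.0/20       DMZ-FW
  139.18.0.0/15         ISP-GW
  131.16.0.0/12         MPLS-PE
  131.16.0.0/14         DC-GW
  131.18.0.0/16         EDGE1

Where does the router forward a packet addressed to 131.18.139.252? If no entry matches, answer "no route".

Routes whose prefix contains 131.18.139.252:
  131.16.0.0/12 (131.16.0.0 - 131.31.255.255) -> MPLS-PE
  131.16.0.0/14 (131.16.0.0 - 131.19.255.255) -> DC-GW
  131.18.0.0/16 (131.18.0.0 - 131.18.255.255) -> EDGE1
More-specific entries that do NOT match:
  163.18.139.192/26 (163.18.139.192 - 163.18.139.255) does not contain 131.18.139.252
  131.18.137.0/24 (131.18.137.0 - 131.18.137.255) does not contain 131.18.139.252
  131.18.138.0/24 (131.18.138.0 - 131.18.138.255) does not contain 131.18.139.252
  131.18.192.0/20 (131.18.192.0 - 131.18.207.255) does not contain 131.18.139.252
  131.18.0.0/19 (131.18.0.0 - 131.18.31.255) does not contain 131.18.139.252
  131.18.192.0/19 (131.18.192.0 - 131.18.223.255) does not contain 131.18.139.252
  131.19.128.0/17 (131.19.128.0 - 131.19.255.255) does not contain 131.18.139.252
Longest matching prefix is /16 -> next hop EDGE1.

EDGE1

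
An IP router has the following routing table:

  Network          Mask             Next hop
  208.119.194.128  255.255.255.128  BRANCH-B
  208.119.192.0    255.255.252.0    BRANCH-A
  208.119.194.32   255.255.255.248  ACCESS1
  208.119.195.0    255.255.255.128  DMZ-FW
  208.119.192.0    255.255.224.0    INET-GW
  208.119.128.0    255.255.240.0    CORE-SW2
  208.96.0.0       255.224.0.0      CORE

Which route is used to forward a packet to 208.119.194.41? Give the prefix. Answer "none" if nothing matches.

208.119.192.0/22

Entries matching 208.119.194.41:
  208.96.0.0/11 (208.96.0.0 - 208.127.255.255)
  208.119.192.0/19 (208.119.192.0 - 208.119.223.255)
  208.119.192.0/22 (208.119.192.0 - 208.119.195.255)
Most specific is 208.119.192.0/22.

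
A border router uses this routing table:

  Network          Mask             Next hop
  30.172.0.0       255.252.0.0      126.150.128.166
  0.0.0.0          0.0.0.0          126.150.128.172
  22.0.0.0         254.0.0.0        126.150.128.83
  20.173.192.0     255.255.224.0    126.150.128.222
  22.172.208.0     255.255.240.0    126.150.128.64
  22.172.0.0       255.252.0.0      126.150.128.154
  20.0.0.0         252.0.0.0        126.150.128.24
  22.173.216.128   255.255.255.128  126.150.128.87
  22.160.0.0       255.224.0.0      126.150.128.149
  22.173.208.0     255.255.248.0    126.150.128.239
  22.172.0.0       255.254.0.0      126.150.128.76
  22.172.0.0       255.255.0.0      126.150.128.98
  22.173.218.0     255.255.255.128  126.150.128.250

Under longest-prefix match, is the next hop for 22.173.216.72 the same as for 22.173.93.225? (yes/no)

yes

22.173.216.72: longest match 22.172.0.0/15 -> 126.150.128.76
22.173.93.225: longest match 22.172.0.0/15 -> 126.150.128.76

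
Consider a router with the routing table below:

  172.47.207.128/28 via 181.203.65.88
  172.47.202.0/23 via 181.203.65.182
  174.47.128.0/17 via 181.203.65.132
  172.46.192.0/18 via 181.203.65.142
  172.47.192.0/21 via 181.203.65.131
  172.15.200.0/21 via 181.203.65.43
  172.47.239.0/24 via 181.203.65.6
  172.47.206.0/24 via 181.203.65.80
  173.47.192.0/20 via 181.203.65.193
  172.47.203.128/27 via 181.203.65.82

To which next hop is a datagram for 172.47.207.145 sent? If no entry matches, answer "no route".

No entry's prefix contains 172.47.207.145; there is no default route.

no route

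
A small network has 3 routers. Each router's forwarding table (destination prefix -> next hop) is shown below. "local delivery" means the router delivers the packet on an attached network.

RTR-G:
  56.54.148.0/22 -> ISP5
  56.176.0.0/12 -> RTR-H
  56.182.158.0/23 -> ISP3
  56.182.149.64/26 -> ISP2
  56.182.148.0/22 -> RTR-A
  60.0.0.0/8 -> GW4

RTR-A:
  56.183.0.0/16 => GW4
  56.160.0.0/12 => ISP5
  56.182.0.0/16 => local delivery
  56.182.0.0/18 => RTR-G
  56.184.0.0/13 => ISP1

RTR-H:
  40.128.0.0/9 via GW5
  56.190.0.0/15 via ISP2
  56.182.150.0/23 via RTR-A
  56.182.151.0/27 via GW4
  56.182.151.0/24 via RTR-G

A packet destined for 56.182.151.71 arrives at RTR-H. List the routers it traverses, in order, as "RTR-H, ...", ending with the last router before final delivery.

At RTR-H: longest match for 56.182.151.71 is 56.182.151.0/24 -> RTR-G
At RTR-G: longest match for 56.182.151.71 is 56.182.148.0/22 -> RTR-A
At RTR-A: longest match for 56.182.151.71 is 56.182.0.0/16 -> local delivery

RTR-H, RTR-G, RTR-A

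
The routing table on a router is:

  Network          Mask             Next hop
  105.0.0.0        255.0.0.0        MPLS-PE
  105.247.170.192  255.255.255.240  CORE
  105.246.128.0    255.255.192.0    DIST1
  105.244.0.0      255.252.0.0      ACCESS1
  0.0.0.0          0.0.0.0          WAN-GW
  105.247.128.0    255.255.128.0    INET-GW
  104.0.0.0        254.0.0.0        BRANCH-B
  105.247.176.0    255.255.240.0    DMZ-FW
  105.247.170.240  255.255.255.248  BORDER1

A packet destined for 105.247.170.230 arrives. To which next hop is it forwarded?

INET-GW

Routes whose prefix contains 105.247.170.230:
  0.0.0.0/0 (default, matches everything) -> WAN-GW
  104.0.0.0/7 (104.0.0.0 - 105.255.255.255) -> BRANCH-B
  105.0.0.0/8 (105.0.0.0 - 105.255.255.255) -> MPLS-PE
  105.244.0.0/14 (105.244.0.0 - 105.247.255.255) -> ACCESS1
  105.247.128.0/17 (105.247.128.0 - 105.247.255.255) -> INET-GW
More-specific entries that do NOT match:
  105.247.170.240/29 (105.247.170.240 - 105.247.170.247) does not contain 105.247.170.230
  105.247.170.192/28 (105.247.170.192 - 105.247.170.207) does not contain 105.247.170.230
  105.247.176.0/20 (105.247.176.0 - 105.247.191.255) does not contain 105.247.170.230
  105.246.128.0/18 (105.246.128.0 - 105.246.191.255) does not contain 105.247.170.230
Longest matching prefix is /17 -> next hop INET-GW.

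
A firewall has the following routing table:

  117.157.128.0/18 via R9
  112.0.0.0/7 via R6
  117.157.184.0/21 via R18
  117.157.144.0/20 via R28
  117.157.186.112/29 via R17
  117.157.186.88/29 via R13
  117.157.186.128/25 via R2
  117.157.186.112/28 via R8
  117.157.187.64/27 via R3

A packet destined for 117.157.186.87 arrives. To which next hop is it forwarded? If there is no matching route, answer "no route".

R18

Routes whose prefix contains 117.157.186.87:
  117.157.128.0/18 (117.157.128.0 - 117.157.191.255) -> R9
  117.157.184.0/21 (117.157.184.0 - 117.157.191.255) -> R18
More-specific entries that do NOT match:
  117.157.186.112/29 (117.157.186.112 - 117.157.186.119) does not contain 117.157.186.87
  117.157.186.88/29 (117.157.186.88 - 117.157.186.95) does not contain 117.157.186.87
  117.157.186.112/28 (117.157.186.112 - 117.157.186.127) does not contain 117.157.186.87
  117.157.187.64/27 (117.157.187.64 - 117.157.187.95) does not contain 117.157.186.87
  117.157.186.128/25 (117.157.186.128 - 117.157.186.255) does not contain 117.157.186.87
Longest matching prefix is /21 -> next hop R18.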